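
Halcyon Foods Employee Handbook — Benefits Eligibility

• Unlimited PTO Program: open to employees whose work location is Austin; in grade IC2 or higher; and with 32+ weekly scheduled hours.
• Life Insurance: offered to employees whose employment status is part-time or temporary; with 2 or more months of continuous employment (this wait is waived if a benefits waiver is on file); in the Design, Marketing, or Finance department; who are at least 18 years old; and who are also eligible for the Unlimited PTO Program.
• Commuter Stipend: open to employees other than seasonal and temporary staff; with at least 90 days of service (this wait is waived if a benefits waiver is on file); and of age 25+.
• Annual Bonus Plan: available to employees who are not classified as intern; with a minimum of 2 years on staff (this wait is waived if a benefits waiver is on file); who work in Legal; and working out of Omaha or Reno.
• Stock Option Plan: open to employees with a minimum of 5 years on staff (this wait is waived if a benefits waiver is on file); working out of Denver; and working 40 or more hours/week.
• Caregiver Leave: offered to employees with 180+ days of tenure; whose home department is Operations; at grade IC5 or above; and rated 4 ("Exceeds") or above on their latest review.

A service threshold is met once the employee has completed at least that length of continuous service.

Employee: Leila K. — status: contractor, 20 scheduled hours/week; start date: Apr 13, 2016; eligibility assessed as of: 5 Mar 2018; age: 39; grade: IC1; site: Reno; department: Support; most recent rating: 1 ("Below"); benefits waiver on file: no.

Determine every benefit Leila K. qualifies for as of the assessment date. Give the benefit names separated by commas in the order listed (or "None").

Commuter Stipend

Service from Apr 13, 2016 to 5 Mar 2018: 691 days.
Unlimited PTO Program — site Reno ✗ (not Austin) → not eligible.
Life Insurance — status contractor ✗ (requires part-time or temporary) → not eligible.
Commuter Stipend — status contractor ✓ (not excluded); no waiver, service 691 days ≥ 90 days ✓; age 39 ≥ 25 ✓ → eligible.
Annual Bonus Plan — status contractor ✓ (not excluded); no waiver, service 691 days < 2 years (≈730 days) ✗ → not eligible.
Stock Option Plan — no waiver, service 691 days < 5 years (≈1825 days) ✗ → not eligible.
Caregiver Leave — service 691 days ≥ 180 days ✓; dept Support ✗ → not eligible.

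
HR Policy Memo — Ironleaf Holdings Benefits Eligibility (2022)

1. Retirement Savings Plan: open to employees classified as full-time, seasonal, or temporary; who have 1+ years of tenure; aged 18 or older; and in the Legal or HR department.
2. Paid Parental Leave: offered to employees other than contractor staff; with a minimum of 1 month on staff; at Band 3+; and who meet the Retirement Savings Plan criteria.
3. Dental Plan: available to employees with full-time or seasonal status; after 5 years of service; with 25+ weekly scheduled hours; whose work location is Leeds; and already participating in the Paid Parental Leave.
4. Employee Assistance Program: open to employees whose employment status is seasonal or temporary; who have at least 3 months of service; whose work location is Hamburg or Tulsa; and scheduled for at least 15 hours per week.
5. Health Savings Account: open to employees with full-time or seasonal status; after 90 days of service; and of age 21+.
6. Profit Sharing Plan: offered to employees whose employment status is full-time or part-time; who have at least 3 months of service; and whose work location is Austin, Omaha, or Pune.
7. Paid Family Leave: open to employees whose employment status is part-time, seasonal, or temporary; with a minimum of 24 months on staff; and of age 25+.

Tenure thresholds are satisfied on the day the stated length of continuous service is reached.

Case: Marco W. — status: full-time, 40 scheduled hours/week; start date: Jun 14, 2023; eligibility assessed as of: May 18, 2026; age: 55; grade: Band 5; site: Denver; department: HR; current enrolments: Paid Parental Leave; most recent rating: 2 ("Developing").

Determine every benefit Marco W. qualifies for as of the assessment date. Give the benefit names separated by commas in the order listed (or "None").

Service from Jun 14, 2023 to May 18, 2026: 1069 days.
Retirement Savings Plan — status full-time ✓; service 1069 days ≥ 1 year (≈365 days) ✓; age 55 ≥ 18 ✓; dept HR ✓ → eligible.
Paid Parental Leave — status full-time ✓ (not excluded); service 1069 days ≥ 1 month (≈30 days) ✓; grade Band 5 ≥ Band 3 ✓; eligible for Retirement Savings Plan ✓ → eligible.
Dental Plan — status full-time ✓; service 1069 days < 5 years (≈1825 days) ✗ → not eligible.
Employee Assistance Program — status full-time ✗ (requires seasonal or temporary) → not eligible.
Health Savings Account — status full-time ✓; service 1069 days ≥ 90 days ✓; age 55 ≥ 21 ✓ → eligible.
Profit Sharing Plan — status full-time ✓; service 1069 days ≥ 3 months (≈90 days) ✓; site Denver ✗ (not Austin, Omaha, or Pune) → not eligible.
Paid Family Leave — status full-time ✗ (requires part-time, seasonal, or temporary) → not eligible.

Retirement Savings Plan, Paid Parental Leave, Health Savings Account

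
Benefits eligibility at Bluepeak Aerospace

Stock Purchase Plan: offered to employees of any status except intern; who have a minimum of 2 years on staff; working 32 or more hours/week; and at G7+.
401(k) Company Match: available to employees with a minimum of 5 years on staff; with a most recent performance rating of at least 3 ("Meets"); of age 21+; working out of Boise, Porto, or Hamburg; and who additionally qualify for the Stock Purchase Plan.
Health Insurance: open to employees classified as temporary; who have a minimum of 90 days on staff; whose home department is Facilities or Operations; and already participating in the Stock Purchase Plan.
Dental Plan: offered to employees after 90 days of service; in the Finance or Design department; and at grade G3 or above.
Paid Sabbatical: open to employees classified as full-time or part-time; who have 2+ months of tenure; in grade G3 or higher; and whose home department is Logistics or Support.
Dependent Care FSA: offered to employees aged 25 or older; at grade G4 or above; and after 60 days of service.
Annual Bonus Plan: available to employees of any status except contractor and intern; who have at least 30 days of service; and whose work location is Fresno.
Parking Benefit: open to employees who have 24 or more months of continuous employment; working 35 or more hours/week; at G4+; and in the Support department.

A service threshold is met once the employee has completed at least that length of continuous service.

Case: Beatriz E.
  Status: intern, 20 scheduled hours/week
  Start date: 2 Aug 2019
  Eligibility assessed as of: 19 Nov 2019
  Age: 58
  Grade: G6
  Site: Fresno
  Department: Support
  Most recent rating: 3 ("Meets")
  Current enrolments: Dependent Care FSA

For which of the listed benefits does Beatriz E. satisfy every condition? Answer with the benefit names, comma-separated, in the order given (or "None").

Dependent Care FSA

Service from 2 Aug 2019 to 19 Nov 2019: 109 days.
Stock Purchase Plan — status intern ✗ (excluded) → not eligible.
401(k) Company Match — service 109 days < 5 years (≈1825 days) ✗ → not eligible.
Health Insurance — status intern ✗ (requires temporary) → not eligible.
Dental Plan — service 109 days ≥ 90 days ✓; dept Support ✗ → not eligible.
Paid Sabbatical — status intern ✗ (requires full-time or part-time) → not eligible.
Dependent Care FSA — age 58 ≥ 25 ✓; grade G6 ≥ G4 ✓; service 109 days ≥ 60 days ✓ → eligible.
Annual Bonus Plan — status intern ✗ (excluded) → not eligible.
Parking Benefit — service 109 days < 24 months (≈720 days) ✗ → not eligible.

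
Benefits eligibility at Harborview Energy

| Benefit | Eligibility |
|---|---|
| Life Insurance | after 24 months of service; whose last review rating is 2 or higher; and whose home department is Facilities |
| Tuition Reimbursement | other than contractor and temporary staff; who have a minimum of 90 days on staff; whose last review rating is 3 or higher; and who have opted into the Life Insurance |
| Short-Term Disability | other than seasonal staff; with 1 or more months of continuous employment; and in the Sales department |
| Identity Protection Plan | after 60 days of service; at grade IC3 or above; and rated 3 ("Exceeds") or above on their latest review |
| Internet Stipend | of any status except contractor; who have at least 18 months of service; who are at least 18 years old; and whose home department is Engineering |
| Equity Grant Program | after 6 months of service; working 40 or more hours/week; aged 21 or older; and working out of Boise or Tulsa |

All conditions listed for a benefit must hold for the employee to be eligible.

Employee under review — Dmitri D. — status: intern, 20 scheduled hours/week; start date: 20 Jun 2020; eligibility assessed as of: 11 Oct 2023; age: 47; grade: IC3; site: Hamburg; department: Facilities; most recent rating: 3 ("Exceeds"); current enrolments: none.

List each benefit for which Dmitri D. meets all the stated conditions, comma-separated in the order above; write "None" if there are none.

Life Insurance, Identity Protection Plan

Service from 20 Jun 2020 to 11 Oct 2023: 1208 days.
Life Insurance — service 1208 days ≥ 24 months (≈720 days) ✓; rating 3 ≥ 2 ✓; dept Facilities ✓ → eligible.
Tuition Reimbursement — status intern ✓ (not excluded); service 1208 days ≥ 90 days ✓; rating 3 ≥ 3 ✓; not enrolled in Life Insurance ✗ → not eligible.
Short-Term Disability — status intern ✓ (not excluded); service 1208 days ≥ 1 month (≈30 days) ✓; dept Facilities ✗ → not eligible.
Identity Protection Plan — service 1208 days ≥ 60 days ✓; grade IC3 ≥ IC3 ✓; rating 3 ≥ 3 ✓ → eligible.
Internet Stipend — status intern ✓ (not excluded); service 1208 days ≥ 18 months (≈540 days) ✓; age 47 ≥ 18 ✓; dept Facilities ✗ → not eligible.
Equity Grant Program — service 1208 days ≥ 6 months (≈180 days) ✓; 20 hrs/wk < 40 ✗ → not eligible.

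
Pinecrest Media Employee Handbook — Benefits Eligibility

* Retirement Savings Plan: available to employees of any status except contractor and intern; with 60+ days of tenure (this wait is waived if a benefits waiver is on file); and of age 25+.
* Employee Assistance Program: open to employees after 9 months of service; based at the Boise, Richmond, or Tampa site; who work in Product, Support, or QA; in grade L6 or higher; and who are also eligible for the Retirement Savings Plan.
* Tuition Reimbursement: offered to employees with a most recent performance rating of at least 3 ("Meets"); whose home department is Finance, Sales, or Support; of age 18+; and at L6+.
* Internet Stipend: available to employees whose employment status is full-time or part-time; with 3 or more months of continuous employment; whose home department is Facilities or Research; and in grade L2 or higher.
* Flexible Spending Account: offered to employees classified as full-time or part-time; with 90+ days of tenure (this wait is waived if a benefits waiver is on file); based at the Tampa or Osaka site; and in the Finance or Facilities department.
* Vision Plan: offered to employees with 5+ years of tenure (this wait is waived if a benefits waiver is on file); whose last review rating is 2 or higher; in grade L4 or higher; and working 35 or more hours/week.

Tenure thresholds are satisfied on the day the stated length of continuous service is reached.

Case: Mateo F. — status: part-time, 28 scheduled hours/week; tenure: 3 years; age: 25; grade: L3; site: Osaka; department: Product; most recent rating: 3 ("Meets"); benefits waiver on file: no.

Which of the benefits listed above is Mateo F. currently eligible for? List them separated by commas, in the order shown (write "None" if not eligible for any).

Retirement Savings Plan — status part-time ✓ (not excluded); no waiver, service 3 years ≥ 60 days ✓; age 25 ≥ 25 ✓ → eligible.
Employee Assistance Program — service 3 years ≥ 9 months (≈270 days) ✓; site Osaka ✗ (not Boise, Richmond, or Tampa) → not eligible.
Tuition Reimbursement — rating 3 ≥ 3 ✓; dept Product ✗ → not eligible.
Internet Stipend — status part-time ✓; service 3 years ≥ 3 months (≈90 days) ✓; dept Product ✗ → not eligible.
Flexible Spending Account — status part-time ✓; no waiver, service 3 years ≥ 90 days ✓; site Osaka ✓; dept Product ✗ → not eligible.
Vision Plan — no waiver, service 3 years < 5 years ✗ → not eligible.

Retirement Savings Plan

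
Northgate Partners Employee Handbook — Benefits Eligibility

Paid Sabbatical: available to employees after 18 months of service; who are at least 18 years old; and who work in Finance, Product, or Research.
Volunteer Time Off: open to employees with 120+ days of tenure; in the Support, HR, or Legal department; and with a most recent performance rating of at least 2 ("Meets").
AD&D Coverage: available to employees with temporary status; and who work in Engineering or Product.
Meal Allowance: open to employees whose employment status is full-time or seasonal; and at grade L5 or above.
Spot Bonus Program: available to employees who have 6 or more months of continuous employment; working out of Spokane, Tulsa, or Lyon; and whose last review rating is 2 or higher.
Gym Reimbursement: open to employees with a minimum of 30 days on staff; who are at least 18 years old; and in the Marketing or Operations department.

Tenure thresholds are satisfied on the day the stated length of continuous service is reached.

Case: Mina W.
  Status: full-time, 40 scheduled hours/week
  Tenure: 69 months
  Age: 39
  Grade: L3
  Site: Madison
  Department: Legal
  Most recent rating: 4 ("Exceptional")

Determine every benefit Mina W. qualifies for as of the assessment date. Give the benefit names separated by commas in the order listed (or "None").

Volunteer Time Off

Paid Sabbatical — service 69 months ≥ 18 months ✓; age 39 ≥ 18 ✓; dept Legal ✗ → not eligible.
Volunteer Time Off — service 69 months ≥ 120 days ✓; dept Legal ✓; rating 4 ≥ 2 ✓ → eligible.
AD&D Coverage — status full-time ✗ (requires temporary) → not eligible.
Meal Allowance — status full-time ✓; grade L3 < L5 ✗ → not eligible.
Spot Bonus Program — service 69 months ≥ 6 months ✓; site Madison ✗ (not Spokane, Tulsa, or Lyon) → not eligible.
Gym Reimbursement — service 69 months ≥ 30 days ✓; age 39 ≥ 18 ✓; dept Legal ✗ → not eligible.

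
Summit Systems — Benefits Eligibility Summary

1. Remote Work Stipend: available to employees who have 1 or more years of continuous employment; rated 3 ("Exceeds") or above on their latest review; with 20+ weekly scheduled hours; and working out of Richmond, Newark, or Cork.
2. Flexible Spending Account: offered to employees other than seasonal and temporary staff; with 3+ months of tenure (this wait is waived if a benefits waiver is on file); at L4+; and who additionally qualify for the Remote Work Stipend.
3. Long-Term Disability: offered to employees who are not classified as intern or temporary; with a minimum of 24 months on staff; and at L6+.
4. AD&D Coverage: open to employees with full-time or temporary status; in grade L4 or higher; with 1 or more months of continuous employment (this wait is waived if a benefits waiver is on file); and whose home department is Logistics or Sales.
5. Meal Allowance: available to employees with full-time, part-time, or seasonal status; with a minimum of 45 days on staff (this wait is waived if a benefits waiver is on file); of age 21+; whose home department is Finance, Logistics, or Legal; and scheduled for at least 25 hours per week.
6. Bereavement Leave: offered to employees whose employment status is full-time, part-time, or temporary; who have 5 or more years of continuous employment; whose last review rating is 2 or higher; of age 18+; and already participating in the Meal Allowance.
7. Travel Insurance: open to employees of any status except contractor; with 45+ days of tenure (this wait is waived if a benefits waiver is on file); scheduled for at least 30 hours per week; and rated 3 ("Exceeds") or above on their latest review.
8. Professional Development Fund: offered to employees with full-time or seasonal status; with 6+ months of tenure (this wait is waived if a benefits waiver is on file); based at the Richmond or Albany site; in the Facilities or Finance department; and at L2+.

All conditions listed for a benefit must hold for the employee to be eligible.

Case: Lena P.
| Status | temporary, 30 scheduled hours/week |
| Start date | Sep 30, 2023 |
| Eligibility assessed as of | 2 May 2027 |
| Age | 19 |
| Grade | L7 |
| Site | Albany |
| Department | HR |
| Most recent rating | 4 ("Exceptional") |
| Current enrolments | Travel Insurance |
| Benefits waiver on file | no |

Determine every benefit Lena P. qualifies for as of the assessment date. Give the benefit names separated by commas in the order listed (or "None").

Travel Insurance

Service from Sep 30, 2023 to 2 May 2027: 1310 days.
Remote Work Stipend — service 1310 days ≥ 1 year (≈365 days) ✓; rating 4 ≥ 3 ✓; 30 hrs/wk ≥ 20 ✓; site Albany ✗ (not Richmond, Newark, or Cork) → not eligible.
Flexible Spending Account — status temporary ✗ (excluded) → not eligible.
Long-Term Disability — status temporary ✗ (excluded) → not eligible.
AD&D Coverage — status temporary ✓; grade L7 ≥ L4 ✓; no waiver, service 1310 days ≥ 1 month (≈30 days) ✓; dept HR ✗ → not eligible.
Meal Allowance — status temporary ✗ (requires full-time, part-time, or seasonal) → not eligible.
Bereavement Leave — status temporary ✓; service 1310 days < 5 years (≈1825 days) ✗ → not eligible.
Travel Insurance — status temporary ✓ (not excluded); no waiver, service 1310 days ≥ 45 days ✓; 30 hrs/wk ≥ 30 ✓; rating 4 ≥ 3 ✓ → eligible.
Professional Development Fund — status temporary ✗ (requires full-time or seasonal) → not eligible.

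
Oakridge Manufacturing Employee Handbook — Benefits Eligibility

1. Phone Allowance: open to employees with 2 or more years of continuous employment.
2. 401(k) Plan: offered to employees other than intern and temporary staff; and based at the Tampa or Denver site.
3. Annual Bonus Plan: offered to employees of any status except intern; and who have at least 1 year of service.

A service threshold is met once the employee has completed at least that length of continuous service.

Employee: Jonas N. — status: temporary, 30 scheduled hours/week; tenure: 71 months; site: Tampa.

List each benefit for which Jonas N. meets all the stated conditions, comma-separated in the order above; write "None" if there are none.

Phone Allowance — service 71 months ≥ 2 years (≈730 days) ✓ → eligible.
401(k) Plan — status temporary ✗ (excluded) → not eligible.
Annual Bonus Plan — status temporary ✓ (not excluded); service 71 months ≥ 1 year (≈365 days) ✓ → eligible.

Phone Allowance, Annual Bonus Plan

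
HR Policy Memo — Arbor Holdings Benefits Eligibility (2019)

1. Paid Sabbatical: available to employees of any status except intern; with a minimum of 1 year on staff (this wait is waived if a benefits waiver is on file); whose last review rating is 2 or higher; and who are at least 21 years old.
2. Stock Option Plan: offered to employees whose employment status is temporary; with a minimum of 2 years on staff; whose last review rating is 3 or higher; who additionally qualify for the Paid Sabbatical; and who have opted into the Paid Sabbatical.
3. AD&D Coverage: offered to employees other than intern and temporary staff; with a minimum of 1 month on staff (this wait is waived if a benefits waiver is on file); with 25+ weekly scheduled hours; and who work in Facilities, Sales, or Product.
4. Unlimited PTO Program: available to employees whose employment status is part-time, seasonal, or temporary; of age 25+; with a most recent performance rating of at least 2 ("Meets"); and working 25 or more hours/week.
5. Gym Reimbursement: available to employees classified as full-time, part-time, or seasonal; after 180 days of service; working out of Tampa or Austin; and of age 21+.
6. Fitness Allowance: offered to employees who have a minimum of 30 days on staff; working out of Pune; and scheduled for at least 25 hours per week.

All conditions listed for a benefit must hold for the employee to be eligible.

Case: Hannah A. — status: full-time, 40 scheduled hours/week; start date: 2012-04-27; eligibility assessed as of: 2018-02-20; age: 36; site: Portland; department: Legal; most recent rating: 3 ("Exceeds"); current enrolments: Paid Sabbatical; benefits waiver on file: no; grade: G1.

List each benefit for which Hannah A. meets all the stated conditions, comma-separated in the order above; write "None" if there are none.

Service from 2012-04-27 to 2018-02-20: 2125 days.
Paid Sabbatical — status full-time ✓ (not excluded); no waiver, service 2125 days ≥ 1 year (≈365 days) ✓; rating 3 ≥ 2 ✓; age 36 ≥ 21 ✓ → eligible.
Stock Option Plan — status full-time ✗ (requires temporary) → not eligible.
AD&D Coverage — status full-time ✓ (not excluded); no waiver, service 2125 days ≥ 1 month (≈30 days) ✓; 40 hrs/wk ≥ 25 ✓; dept Legal ✗ → not eligible.
Unlimited PTO Program — status full-time ✗ (requires part-time, seasonal, or temporary) → not eligible.
Gym Reimbursement — status full-time ✓; service 2125 days ≥ 180 days ✓; site Portland ✗ (not Tampa or Austin) → not eligible.
Fitness Allowance — service 2125 days ≥ 30 days ✓; site Portland ✗ (not Pune) → not eligible.

Paid Sabbatical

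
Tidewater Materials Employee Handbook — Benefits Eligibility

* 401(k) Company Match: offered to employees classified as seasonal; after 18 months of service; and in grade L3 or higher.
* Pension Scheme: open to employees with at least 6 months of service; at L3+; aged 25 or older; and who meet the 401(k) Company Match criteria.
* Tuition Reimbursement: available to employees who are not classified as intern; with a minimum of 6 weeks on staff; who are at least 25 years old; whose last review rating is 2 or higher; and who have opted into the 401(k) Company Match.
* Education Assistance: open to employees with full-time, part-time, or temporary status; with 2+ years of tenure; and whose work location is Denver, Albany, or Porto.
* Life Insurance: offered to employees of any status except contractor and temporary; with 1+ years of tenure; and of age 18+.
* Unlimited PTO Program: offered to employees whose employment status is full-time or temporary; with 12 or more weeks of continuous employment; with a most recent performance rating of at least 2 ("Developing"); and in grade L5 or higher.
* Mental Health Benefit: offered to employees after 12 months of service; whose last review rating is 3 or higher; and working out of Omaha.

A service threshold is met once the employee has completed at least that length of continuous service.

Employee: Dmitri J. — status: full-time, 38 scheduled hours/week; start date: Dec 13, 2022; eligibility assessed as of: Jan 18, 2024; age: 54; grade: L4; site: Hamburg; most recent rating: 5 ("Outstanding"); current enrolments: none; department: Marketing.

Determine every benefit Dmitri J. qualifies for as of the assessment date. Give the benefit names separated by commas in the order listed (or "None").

Service from Dec 13, 2022 to Jan 18, 2024: 401 days.
401(k) Company Match — status full-time ✗ (requires seasonal) → not eligible.
Pension Scheme — service 401 days ≥ 6 months (≈180 days) ✓; grade L4 ≥ L3 ✓; age 54 ≥ 25 ✓; not eligible for 401(k) Company Match ✗ → not eligible.
Tuition Reimbursement — status full-time ✓ (not excluded); service 401 days ≥ 6 weeks (≈42 days) ✓; age 54 ≥ 25 ✓; rating 5 ≥ 2 ✓; not enrolled in 401(k) Company Match ✗ → not eligible.
Education Assistance — status full-time ✓; service 401 days < 2 years (≈730 days) ✗ → not eligible.
Life Insurance — status full-time ✓ (not excluded); service 401 days ≥ 1 year (≈365 days) ✓; age 54 ≥ 18 ✓ → eligible.
Unlimited PTO Program — status full-time ✓; service 401 days ≥ 12 weeks (≈84 days) ✓; rating 5 ≥ 2 ✓; grade L4 < L5 ✗ → not eligible.
Mental Health Benefit — service 401 days ≥ 12 months (≈360 days) ✓; rating 5 ≥ 3 ✓; site Hamburg ✗ (not Omaha) → not eligible.

Life Insurance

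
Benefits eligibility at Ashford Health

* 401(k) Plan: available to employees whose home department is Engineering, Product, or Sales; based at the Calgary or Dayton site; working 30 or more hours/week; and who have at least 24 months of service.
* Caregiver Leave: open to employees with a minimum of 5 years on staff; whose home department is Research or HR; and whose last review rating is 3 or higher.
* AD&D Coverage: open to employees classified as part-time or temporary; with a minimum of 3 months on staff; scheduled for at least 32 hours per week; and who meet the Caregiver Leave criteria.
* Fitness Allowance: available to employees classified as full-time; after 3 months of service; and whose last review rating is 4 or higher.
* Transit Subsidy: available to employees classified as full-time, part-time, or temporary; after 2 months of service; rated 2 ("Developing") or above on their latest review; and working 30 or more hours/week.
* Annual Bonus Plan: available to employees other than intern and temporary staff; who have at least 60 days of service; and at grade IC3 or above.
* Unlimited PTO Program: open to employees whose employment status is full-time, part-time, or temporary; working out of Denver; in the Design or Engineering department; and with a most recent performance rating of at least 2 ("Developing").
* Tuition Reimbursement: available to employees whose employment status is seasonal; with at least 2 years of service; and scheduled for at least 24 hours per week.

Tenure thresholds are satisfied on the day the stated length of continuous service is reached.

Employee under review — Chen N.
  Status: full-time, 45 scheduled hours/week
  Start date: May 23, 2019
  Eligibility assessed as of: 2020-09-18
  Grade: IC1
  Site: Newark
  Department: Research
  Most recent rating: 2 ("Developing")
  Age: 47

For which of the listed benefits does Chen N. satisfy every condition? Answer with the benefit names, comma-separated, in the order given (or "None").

Service from May 23, 2019 to 2020-09-18: 484 days.
401(k) Plan — dept Research ✗ → not eligible.
Caregiver Leave — service 484 days < 5 years (≈1825 days) ✗ → not eligible.
AD&D Coverage — status full-time ✗ (requires part-time or temporary) → not eligible.
Fitness Allowance — status full-time ✓; service 484 days ≥ 3 months (≈90 days) ✓; rating 2 < 4 ✗ → not eligible.
Transit Subsidy — status full-time ✓; service 484 days ≥ 2 months (≈60 days) ✓; rating 2 ≥ 2 ✓; 45 hrs/wk ≥ 30 ✓ → eligible.
Annual Bonus Plan — status full-time ✓ (not excluded); service 484 days ≥ 60 days ✓; grade IC1 < IC3 ✗ → not eligible.
Unlimited PTO Program — status full-time ✓; site Newark ✗ (not Denver) → not eligible.
Tuition Reimbursement — status full-time ✗ (requires seasonal) → not eligible.

Transit Subsidy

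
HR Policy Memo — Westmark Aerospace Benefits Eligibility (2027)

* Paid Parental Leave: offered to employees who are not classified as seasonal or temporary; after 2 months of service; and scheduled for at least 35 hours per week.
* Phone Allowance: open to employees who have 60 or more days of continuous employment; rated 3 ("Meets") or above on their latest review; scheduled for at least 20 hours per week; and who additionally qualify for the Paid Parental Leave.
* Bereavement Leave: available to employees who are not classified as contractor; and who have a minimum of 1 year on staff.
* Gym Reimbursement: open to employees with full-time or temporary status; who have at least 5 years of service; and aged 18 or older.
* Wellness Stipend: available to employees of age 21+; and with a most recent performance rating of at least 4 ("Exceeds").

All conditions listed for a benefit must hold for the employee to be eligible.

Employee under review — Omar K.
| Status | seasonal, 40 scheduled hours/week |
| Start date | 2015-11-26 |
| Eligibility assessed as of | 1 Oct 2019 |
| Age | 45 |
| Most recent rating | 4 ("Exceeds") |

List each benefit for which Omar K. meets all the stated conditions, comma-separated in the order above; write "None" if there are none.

Service from 2015-11-26 to 1 Oct 2019: 1405 days.
Paid Parental Leave — status seasonal ✗ (excluded) → not eligible.
Phone Allowance — service 1405 days ≥ 60 days ✓; rating 4 ≥ 3 ✓; 40 hrs/wk ≥ 20 ✓; not eligible for Paid Parental Leave ✗ → not eligible.
Bereavement Leave — status seasonal ✓ (not excluded); service 1405 days ≥ 1 year (≈365 days) ✓ → eligible.
Gym Reimbursement — status seasonal ✗ (requires full-time or temporary) → not eligible.
Wellness Stipend — age 45 ≥ 21 ✓; rating 4 ≥ 4 ✓ → eligible.

Bereavement Leave, Wellness Stipend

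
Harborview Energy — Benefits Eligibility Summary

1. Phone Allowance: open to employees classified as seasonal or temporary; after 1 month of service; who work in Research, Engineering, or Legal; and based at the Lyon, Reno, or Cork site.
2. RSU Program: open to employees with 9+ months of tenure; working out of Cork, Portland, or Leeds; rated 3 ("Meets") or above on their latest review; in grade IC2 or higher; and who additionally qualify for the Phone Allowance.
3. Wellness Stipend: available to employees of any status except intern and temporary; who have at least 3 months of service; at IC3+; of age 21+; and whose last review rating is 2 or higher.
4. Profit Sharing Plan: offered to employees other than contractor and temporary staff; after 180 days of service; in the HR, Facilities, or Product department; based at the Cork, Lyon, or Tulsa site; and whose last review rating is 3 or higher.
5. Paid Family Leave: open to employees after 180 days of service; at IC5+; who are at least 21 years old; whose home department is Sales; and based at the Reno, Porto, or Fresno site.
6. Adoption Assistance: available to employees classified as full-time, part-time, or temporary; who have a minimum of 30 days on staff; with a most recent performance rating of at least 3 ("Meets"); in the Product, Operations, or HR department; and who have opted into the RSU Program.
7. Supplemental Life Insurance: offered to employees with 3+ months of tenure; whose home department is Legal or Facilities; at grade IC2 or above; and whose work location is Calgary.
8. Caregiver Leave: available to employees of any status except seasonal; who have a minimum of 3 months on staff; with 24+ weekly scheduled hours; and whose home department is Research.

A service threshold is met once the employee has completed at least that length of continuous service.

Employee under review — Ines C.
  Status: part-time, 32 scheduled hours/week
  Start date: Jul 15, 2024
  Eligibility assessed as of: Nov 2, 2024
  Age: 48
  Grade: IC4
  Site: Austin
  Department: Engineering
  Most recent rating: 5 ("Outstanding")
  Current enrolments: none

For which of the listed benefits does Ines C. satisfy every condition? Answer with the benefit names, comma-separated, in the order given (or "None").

Service from Jul 15, 2024 to Nov 2, 2024: 110 days.
Phone Allowance — status part-time ✗ (requires seasonal or temporary) → not eligible.
RSU Program — service 110 days < 9 months (≈270 days) ✗ → not eligible.
Wellness Stipend — status part-time ✓ (not excluded); service 110 days ≥ 3 months (≈90 days) ✓; grade IC4 ≥ IC3 ✓; age 48 ≥ 21 ✓; rating 5 ≥ 2 ✓ → eligible.
Profit Sharing Plan — status part-time ✓ (not excluded); service 110 days < 180 days ✗ → not eligible.
Paid Family Leave — service 110 days < 180 days ✗ → not eligible.
Adoption Assistance — status part-time ✓; service 110 days ≥ 30 days ✓; rating 5 ≥ 3 ✓; dept Engineering ✗ → not eligible.
Supplemental Life Insurance — service 110 days ≥ 3 months (≈90 days) ✓; dept Engineering ✗ → not eligible.
Caregiver Leave — status part-time ✓ (not excluded); service 110 days ≥ 3 months (≈90 days) ✓; 32 hrs/wk ≥ 24 ✓; dept Engineering ✗ → not eligible.

Wellness Stipend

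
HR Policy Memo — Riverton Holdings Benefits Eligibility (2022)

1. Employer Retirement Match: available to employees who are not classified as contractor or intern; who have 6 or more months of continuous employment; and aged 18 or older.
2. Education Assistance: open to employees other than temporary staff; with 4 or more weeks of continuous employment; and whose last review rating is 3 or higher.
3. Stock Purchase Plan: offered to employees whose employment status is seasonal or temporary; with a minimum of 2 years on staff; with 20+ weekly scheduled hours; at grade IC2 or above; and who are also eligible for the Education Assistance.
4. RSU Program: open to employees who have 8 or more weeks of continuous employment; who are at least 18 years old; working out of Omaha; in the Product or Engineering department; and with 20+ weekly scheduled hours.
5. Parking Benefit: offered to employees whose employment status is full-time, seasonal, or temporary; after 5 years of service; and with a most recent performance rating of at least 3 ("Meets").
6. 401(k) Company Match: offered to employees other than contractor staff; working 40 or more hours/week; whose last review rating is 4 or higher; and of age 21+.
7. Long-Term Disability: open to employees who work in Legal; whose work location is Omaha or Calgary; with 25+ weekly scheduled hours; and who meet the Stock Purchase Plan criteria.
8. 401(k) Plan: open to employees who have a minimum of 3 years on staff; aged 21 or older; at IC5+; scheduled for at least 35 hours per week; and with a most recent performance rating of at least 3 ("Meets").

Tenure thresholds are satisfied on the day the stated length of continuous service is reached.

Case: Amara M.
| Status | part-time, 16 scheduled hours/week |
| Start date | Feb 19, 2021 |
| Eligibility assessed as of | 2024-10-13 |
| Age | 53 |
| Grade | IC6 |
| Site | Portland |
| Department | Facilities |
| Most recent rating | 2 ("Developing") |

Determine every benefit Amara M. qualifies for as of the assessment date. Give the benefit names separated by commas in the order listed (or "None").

Service from Feb 19, 2021 to 2024-10-13: 1332 days.
Employer Retirement Match — status part-time ✓ (not excluded); service 1332 days ≥ 6 months (≈180 days) ✓; age 53 ≥ 18 ✓ → eligible.
Education Assistance — status part-time ✓ (not excluded); service 1332 days ≥ 4 weeks (≈28 days) ✓; rating 2 < 3 ✗ → not eligible.
Stock Purchase Plan — status part-time ✗ (requires seasonal or temporary) → not eligible.
RSU Program — service 1332 days ≥ 8 weeks (≈56 days) ✓; age 53 ≥ 18 ✓; site Portland ✗ (not Omaha) → not eligible.
Parking Benefit — status part-time ✗ (requires full-time, seasonal, or temporary) → not eligible.
401(k) Company Match — status part-time ✓ (not excluded); 16 hrs/wk < 40 ✗ → not eligible.
Long-Term Disability — dept Facilities ✗ → not eligible.
401(k) Plan — service 1332 days ≥ 3 years (≈1095 days) ✓; age 53 ≥ 21 ✓; grade IC6 ≥ IC5 ✓; 16 hrs/wk < 35 ✗ → not eligible.

Employer Retirement Match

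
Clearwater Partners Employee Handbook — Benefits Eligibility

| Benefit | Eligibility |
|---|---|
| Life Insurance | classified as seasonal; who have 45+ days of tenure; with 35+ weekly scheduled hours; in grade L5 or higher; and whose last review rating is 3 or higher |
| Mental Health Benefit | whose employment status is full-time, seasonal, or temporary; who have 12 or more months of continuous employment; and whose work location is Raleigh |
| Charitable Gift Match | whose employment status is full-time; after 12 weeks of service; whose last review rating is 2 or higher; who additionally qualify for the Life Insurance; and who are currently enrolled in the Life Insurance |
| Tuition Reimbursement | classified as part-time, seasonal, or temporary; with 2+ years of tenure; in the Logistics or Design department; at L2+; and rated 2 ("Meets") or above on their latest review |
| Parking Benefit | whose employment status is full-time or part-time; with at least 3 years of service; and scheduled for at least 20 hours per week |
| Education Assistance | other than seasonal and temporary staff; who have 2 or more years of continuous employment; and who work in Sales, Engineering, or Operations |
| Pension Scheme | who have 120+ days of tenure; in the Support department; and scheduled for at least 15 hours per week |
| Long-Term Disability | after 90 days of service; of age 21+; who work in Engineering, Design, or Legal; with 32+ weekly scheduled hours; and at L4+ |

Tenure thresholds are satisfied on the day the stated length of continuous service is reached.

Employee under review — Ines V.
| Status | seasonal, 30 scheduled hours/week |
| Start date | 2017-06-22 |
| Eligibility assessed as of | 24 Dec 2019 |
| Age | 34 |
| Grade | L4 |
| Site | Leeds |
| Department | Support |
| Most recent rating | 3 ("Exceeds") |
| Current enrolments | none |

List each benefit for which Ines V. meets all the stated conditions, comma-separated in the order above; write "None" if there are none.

Pension Scheme

Service from 2017-06-22 to 24 Dec 2019: 915 days.
Life Insurance — status seasonal ✓; service 915 days ≥ 45 days ✓; 30 hrs/wk < 35 ✗ → not eligible.
Mental Health Benefit — status seasonal ✓; service 915 days ≥ 12 months (≈360 days) ✓; site Leeds ✗ (not Raleigh) → not eligible.
Charitable Gift Match — status seasonal ✗ (requires full-time) → not eligible.
Tuition Reimbursement — status seasonal ✓; service 915 days ≥ 2 years (≈730 days) ✓; dept Support ✗ → not eligible.
Parking Benefit — status seasonal ✗ (requires full-time or part-time) → not eligible.
Education Assistance — status seasonal ✗ (excluded) → not eligible.
Pension Scheme — service 915 days ≥ 120 days ✓; dept Support ✓; 30 hrs/wk ≥ 15 ✓ → eligible.
Long-Term Disability — service 915 days ≥ 90 days ✓; age 34 ≥ 21 ✓; dept Support ✗ → not eligible.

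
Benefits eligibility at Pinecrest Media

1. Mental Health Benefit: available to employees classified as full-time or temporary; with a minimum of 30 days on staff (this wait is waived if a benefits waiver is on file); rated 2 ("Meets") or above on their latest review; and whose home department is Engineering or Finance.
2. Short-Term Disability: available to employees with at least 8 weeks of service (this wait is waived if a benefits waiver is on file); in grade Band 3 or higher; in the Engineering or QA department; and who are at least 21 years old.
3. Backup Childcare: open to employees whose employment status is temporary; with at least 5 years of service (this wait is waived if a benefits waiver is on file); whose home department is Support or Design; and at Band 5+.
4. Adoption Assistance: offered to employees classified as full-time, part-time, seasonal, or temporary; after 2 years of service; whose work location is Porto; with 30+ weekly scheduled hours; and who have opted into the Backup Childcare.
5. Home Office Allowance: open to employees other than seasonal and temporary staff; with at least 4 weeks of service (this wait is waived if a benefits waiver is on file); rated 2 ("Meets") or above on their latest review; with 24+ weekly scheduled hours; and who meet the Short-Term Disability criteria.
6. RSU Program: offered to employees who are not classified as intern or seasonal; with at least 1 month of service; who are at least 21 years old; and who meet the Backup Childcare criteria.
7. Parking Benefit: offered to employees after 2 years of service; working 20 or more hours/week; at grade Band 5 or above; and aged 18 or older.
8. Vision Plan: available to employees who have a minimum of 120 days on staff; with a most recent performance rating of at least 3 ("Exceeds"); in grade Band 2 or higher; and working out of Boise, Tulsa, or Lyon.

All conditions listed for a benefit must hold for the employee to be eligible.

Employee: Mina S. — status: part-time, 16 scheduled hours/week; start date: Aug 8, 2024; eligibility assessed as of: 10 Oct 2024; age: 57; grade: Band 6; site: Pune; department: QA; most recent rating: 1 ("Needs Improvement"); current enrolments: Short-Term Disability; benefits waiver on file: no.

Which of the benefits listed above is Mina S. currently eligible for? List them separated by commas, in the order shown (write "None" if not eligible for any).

Service from Aug 8, 2024 to 10 Oct 2024: 63 days.
Mental Health Benefit — status part-time ✗ (requires full-time or temporary) → not eligible.
Short-Term Disability — no waiver, service 63 days ≥ 8 weeks (≈56 days) ✓; grade Band 6 ≥ Band 3 ✓; dept QA ✓; age 57 ≥ 21 ✓ → eligible.
Backup Childcare — status part-time ✗ (requires temporary) → not eligible.
Adoption Assistance — status part-time ✓; service 63 days < 2 years (≈730 days) ✗ → not eligible.
Home Office Allowance — status part-time ✓ (not excluded); no waiver, service 63 days ≥ 4 weeks (≈28 days) ✓; rating 1 < 2 ✗ → not eligible.
RSU Program — status part-time ✓ (not excluded); service 63 days ≥ 1 month (≈30 days) ✓; age 57 ≥ 21 ✓; not eligible for Backup Childcare ✗ → not eligible.
Parking Benefit — service 63 days < 2 years (≈730 days) ✗ → not eligible.
Vision Plan — service 63 days < 120 days ✗ → not eligible.

Short-Term Disability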